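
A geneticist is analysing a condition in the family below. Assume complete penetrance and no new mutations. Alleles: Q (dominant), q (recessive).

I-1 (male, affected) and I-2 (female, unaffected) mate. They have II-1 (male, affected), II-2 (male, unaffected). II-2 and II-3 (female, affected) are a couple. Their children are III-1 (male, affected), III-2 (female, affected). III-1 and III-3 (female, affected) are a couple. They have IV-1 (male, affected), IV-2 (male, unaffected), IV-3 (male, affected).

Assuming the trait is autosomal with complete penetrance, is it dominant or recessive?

dominant

III-1 and III-3 are both affected yet have an unaffected child IV-2. Under a recessive model two affected parents are homozygous and every child would be affected, so the trait cannot be recessive.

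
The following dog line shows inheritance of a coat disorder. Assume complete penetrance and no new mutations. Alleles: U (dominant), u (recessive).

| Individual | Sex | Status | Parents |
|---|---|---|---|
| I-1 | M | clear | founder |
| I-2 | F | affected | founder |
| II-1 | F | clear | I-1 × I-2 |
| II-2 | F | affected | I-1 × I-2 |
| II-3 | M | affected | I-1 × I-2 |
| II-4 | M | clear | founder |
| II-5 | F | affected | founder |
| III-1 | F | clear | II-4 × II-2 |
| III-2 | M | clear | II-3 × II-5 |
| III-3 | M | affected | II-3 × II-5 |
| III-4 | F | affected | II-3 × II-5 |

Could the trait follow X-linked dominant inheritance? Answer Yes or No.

Yes

A consistent assignment under X-linked dominant exists: I-1 X^u Y, I-2 X^U X^u, II-1 X^u X^u, II-2 X^U X^u, II-3 X^U Y, II-4 X^u Y, II-5 X^U X^u, III-1 X^u X^u, III-2 X^u Y, III-3 X^U Y, III-4 X^U X^U.
In this assignment every recorded phenotype matches its genotype and every non-founder's genotype is obtainable from its parents' genotypes, so the pedigree is consistent.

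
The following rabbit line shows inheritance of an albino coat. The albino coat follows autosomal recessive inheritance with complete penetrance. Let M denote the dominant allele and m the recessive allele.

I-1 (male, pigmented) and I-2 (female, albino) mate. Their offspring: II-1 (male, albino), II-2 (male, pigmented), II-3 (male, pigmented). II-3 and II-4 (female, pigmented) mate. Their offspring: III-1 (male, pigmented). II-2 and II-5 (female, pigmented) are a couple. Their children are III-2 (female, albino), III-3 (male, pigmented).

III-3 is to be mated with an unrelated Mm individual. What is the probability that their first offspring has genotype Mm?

II-2 is pigmented so carries M and received m from I-2 (mm), so II-2 is Mm.
II-5 is pigmented so carries M and passed m to III-2 (mm), so II-5 is Mm.
III-3 is a pigmented offspring of II-2 (Mm) × II-5 (Mm), whose cross gives 1/4 MM : 1/2 Mm : 1/4 mm; conditioning on being pigmented, III-3 is MM with probability 1/3, Mm with probability 2/3.
Summing over parental genotype combinations, P(offspring has genotype Mm) = 1/3·1/2 + 2/3·1/2 = 1/2.

1/2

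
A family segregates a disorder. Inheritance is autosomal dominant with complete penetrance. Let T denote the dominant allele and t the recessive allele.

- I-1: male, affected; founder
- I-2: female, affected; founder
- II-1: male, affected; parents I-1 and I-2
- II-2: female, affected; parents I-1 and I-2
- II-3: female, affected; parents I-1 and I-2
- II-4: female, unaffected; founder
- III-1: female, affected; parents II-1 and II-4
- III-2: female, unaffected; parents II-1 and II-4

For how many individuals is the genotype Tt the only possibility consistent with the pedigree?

Obligate heterozygotes: II-1 is affected so carries T and passed t to III-2 (tt), so II-1 is Tt; III-1 is affected so carries T and received t from II-4 (tt), so III-1 is Tt.
Every other individual is either homozygous by phenotype or has at least one consistent homozygous assignment, so the count is 2.

2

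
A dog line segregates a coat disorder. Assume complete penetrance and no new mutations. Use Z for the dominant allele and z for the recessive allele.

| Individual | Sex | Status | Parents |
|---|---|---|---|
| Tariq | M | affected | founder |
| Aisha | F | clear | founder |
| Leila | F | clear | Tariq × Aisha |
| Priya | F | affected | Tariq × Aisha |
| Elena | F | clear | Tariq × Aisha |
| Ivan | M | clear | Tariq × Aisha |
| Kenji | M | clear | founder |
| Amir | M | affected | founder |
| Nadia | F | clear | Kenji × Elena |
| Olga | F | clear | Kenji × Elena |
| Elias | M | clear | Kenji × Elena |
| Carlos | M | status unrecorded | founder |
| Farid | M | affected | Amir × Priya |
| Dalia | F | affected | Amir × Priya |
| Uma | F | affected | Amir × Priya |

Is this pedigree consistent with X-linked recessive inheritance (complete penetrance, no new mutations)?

A consistent assignment under X-linked recessive exists: Tariq X^z Y, Aisha X^Z X^z, Leila X^Z X^z, Priya X^z X^z, Elena X^Z X^z, Ivan X^Z Y, Kenji X^Z Y, Amir X^z Y, Nadia X^Z X^Z, Olga X^Z X^Z, Elias X^Z Y, Carlos X^Z Y, Farid X^z Y, Dalia X^z X^z, Uma X^z X^z.
In this assignment every recorded phenotype matches its genotype and every non-founder's genotype is obtainable from its parents' genotypes, so the pedigree is consistent.

Yes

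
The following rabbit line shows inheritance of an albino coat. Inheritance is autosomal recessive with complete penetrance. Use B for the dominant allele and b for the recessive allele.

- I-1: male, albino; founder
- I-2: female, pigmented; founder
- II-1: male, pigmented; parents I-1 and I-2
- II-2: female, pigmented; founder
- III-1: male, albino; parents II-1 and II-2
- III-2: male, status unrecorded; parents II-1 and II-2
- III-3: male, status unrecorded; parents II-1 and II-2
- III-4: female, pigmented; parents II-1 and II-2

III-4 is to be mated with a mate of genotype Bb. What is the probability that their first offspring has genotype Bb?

II-1 is pigmented so carries B and received b from I-1 (bb), so II-1 is Bb.
II-2 is pigmented so carries B and passed b to III-1 (bb), so II-2 is Bb.
III-4 is a pigmented offspring of II-1 (Bb) × II-2 (Bb), whose cross gives 1/4 BB : 1/2 Bb : 1/4 bb; conditioning on being pigmented, III-4 is BB with probability 1/3, Bb with probability 2/3.
Summing over parental genotype combinations, P(offspring has genotype Bb) = 1/3·1/2 + 2/3·1/2 = 1/2.

1/2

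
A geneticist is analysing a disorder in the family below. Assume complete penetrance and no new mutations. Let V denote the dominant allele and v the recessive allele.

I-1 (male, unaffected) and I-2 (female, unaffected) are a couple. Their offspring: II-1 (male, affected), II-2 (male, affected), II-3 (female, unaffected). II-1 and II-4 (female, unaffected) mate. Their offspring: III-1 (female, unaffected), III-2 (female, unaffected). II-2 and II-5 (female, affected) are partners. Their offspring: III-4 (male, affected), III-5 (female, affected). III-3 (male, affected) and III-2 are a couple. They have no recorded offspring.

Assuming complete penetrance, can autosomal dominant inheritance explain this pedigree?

Under autosomal dominant, II-1 (affected, male) cannot arise from I-1 (unaffected) × I-2 (unaffected).

No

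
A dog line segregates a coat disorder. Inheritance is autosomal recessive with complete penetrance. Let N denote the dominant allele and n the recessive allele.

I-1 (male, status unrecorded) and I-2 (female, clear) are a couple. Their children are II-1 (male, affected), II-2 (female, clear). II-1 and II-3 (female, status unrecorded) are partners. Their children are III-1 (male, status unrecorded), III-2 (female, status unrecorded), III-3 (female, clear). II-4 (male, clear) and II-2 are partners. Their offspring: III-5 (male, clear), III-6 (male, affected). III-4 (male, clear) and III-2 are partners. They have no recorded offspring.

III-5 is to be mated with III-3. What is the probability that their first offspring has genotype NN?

II-4 is clear so carries N and passed n to III-6 (nn), so II-4 is Nn.
II-2 is clear so carries N and passed n to III-6 (nn), so II-2 is Nn.
III-5 is a clear offspring of II-4 (Nn) × II-2 (Nn), whose cross gives 1/4 NN : 1/2 Nn : 1/4 nn; conditioning on being clear, III-5 is NN with probability 1/3, Nn with probability 2/3.
III-3 is clear so carries N and received n from II-1 (nn), so III-3 is Nn.
Summing over parental genotype combinations, P(offspring has genotype NN) = 1/3·1/2 + 2/3·1/4 = 1/3.

1/3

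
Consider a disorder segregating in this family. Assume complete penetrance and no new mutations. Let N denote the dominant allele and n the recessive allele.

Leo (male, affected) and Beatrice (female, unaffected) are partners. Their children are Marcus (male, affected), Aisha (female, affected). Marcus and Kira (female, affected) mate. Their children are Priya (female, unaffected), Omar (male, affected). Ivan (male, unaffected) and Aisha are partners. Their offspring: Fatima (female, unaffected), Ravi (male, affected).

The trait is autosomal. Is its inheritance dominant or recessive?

Marcus and Kira are both affected yet have an unaffected child Priya. Under a recessive model two affected parents are homozygous and every child would be affected, so the trait cannot be recessive.

dominant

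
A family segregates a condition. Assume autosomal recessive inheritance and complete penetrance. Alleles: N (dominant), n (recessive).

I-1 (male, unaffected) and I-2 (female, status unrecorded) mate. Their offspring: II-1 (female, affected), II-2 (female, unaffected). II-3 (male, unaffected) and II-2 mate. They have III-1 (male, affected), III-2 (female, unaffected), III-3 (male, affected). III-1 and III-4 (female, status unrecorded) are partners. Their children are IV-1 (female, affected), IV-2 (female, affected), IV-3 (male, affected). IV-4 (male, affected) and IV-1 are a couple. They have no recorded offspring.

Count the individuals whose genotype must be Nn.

Obligate heterozygotes: I-1 is unaffected so carries N and passed n to II-1 (nn), so I-1 is Nn; II-2 is unaffected so carries N and passed n to III-1 (nn), so II-2 is Nn; II-3 is unaffected so carries N and passed n to III-1 (nn), so II-3 is Nn.
Every other individual is either homozygous by phenotype or has at least one consistent homozygous assignment, so the count is 3.

3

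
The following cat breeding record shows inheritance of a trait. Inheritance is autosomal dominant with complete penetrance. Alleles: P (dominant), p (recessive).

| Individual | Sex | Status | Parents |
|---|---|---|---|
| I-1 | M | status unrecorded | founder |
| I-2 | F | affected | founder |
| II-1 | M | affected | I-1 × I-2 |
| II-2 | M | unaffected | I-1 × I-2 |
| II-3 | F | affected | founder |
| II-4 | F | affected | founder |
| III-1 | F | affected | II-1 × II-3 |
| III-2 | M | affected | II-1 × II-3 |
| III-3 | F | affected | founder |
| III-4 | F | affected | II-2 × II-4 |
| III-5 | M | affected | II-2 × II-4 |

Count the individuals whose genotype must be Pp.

3

Obligate heterozygotes: I-2 is affected so carries P and passed p to II-2 (pp), so I-2 is Pp; III-4 is affected so carries P and received p from II-2 (pp), so III-4 is Pp; III-5 is affected so carries P and received p from II-2 (pp), so III-5 is Pp.
Every other individual is either homozygous by phenotype or has at least one consistent homozygous assignment, so the count is 3.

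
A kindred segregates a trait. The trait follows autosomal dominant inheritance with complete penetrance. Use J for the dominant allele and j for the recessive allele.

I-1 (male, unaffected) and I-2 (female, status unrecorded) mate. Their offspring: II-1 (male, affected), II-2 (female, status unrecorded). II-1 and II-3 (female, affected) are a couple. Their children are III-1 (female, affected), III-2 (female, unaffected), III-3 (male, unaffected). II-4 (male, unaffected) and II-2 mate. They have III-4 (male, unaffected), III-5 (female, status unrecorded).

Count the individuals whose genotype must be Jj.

Obligate heterozygotes: II-1 is affected so carries J and received j from I-1 (jj), so II-1 is Jj; II-3 is affected so carries J and passed j to III-2 (jj), so II-3 is Jj.
Every other individual is either homozygous by phenotype or has at least one consistent homozygous assignment, so the count is 2.

2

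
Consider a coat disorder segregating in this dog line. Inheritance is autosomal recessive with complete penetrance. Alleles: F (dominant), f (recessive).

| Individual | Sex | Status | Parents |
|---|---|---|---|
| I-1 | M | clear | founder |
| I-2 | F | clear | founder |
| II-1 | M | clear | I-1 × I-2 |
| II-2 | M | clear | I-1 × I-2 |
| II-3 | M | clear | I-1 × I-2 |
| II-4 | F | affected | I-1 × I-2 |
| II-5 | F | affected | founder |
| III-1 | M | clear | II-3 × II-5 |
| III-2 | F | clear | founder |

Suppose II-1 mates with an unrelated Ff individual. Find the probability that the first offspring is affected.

1/6

I-1 is clear so carries F and passed f to II-4 (ff), so I-1 is Ff.
I-2 is clear so carries F and passed f to II-4 (ff), so I-2 is Ff.
II-1 is a clear offspring of I-1 (Ff) × I-2 (Ff), whose cross gives 1/4 FF : 1/2 Ff : 1/4 ff; conditioning on being clear, II-1 is FF with probability 1/3, Ff with probability 2/3.
Summing over parental genotype combinations, P(offspring is affected) = 2/3·1/4 = 1/6.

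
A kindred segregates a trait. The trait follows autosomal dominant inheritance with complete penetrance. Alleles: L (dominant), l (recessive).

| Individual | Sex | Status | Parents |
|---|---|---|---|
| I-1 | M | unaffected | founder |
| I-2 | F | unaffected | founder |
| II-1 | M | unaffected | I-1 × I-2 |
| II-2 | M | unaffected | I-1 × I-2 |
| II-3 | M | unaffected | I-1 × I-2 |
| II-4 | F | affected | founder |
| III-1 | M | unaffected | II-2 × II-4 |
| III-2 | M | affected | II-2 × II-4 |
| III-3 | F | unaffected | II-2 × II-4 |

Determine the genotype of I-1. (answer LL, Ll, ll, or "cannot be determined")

ll

I-1 is unaffected, so I-1 is ll.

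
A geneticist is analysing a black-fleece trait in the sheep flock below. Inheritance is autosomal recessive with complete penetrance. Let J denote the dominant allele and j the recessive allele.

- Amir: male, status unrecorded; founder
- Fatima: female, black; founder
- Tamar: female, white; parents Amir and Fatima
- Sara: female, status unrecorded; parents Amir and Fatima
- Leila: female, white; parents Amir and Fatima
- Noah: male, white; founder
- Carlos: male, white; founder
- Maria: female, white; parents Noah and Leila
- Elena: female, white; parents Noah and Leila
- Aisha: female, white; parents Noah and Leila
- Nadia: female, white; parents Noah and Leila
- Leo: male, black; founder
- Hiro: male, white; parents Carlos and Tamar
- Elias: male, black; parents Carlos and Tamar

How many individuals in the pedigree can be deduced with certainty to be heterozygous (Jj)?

3

Obligate heterozygotes: Tamar is white so carries J and received j from Fatima (jj), so Tamar is Jj; Leila is white so carries J and received j from Fatima (jj), so Leila is Jj; Carlos is white so carries J and passed j to Elias (jj), so Carlos is Jj.
Every other individual is either homozygous by phenotype or has at least one consistent homozygous assignment, so the count is 3.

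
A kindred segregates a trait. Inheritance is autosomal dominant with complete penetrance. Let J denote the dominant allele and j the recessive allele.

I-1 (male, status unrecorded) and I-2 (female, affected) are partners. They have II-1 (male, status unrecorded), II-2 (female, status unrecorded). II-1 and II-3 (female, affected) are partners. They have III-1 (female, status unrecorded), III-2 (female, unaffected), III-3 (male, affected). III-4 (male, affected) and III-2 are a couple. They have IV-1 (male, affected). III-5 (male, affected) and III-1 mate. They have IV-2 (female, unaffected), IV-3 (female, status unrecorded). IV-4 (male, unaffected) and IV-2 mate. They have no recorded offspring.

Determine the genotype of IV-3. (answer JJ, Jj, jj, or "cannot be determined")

cannot be determined

IV-3's phenotype is unrecorded, and no parent or child forces a single allele at both positions; consistent genotype assignments exist with IV-3 as JJ or Jj or jj.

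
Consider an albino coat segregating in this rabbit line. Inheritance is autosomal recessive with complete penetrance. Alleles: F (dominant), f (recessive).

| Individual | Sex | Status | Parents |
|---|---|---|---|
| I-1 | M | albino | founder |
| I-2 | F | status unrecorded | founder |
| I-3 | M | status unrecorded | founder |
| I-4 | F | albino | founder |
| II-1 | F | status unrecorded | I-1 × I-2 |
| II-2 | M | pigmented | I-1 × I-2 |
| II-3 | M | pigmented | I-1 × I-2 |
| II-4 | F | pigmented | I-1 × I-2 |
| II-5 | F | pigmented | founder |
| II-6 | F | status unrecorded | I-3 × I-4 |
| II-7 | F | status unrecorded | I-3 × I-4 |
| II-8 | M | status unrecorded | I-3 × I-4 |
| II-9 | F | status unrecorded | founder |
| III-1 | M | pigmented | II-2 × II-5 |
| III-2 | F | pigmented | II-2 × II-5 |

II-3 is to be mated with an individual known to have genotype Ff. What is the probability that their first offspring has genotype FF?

II-3 is pigmented so carries F and received f from I-1 (ff), so II-3 is Ff.
The cross gives 1/4 FF : 1/2 Ff : 1/4 ff, so P(offspring has genotype FF) = 1/4.

1/4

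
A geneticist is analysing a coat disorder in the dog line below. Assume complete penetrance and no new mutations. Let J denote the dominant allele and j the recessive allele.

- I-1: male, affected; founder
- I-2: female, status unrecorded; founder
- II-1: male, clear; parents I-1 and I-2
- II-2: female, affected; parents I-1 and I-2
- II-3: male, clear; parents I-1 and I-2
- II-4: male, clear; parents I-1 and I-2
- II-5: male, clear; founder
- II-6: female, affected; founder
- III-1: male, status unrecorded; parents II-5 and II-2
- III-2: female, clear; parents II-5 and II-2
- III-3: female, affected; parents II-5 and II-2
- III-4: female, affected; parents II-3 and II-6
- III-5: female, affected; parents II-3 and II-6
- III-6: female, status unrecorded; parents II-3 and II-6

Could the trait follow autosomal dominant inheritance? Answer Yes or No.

Yes

A consistent assignment under autosomal dominant exists: I-1 Jj, I-2 Jj, II-1 jj, II-2 Jj, II-3 jj, II-4 jj, II-5 jj, II-6 JJ, III-1 Jj, III-2 jj, III-3 Jj, III-4 Jj, III-5 Jj, III-6 Jj.
In this assignment every recorded phenotype matches its genotype and every non-founder's genotype is obtainable from its parents' genotypes, so the pedigree is consistent.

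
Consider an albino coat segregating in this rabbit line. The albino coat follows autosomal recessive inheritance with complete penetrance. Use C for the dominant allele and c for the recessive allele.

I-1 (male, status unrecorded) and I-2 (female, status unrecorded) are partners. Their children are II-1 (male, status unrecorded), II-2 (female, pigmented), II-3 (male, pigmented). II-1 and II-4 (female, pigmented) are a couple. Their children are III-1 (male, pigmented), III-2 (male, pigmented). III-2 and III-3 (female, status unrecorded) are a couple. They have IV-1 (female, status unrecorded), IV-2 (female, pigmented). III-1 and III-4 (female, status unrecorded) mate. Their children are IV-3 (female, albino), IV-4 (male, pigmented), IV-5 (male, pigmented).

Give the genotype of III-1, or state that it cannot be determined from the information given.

Cc

From phenotype alone, III-1 is CC or Cc.
III-1 is pigmented so carries C and passed c to IV-3 (cc), so III-1 is Cc.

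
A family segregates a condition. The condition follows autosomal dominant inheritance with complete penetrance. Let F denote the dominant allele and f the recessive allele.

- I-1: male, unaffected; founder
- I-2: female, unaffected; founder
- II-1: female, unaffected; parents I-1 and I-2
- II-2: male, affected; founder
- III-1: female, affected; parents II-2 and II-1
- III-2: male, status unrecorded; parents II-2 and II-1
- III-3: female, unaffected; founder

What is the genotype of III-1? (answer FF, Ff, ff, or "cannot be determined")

From phenotype alone, III-1 is FF or Ff.
III-1 is affected so carries F and received f from II-1 (ff), so III-1 is Ff.

Ff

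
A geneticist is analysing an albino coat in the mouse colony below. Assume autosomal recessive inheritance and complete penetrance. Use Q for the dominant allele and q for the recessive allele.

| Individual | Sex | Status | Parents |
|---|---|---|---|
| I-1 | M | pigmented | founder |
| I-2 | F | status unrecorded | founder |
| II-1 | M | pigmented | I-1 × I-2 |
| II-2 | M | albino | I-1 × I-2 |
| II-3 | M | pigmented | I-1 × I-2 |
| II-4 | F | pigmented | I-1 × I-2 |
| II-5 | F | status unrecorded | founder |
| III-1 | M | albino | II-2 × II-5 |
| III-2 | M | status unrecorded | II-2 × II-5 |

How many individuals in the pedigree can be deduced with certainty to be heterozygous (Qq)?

1

Obligate heterozygotes: I-1 is pigmented so carries Q and passed q to II-2 (qq), so I-1 is Qq.
Every other individual is either homozygous by phenotype or has at least one consistent homozygous assignment, so the count is 1.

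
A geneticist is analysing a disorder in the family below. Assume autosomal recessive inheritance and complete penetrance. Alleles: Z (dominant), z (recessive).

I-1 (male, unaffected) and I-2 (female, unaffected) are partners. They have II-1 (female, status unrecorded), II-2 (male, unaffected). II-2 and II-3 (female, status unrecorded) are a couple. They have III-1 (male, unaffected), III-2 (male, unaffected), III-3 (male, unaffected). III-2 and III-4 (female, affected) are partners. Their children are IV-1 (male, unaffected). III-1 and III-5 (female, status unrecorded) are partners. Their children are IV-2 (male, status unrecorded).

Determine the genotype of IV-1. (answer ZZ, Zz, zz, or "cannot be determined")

Zz

From phenotype alone, IV-1 is ZZ or Zz.
IV-1 is unaffected so carries Z and received z from III-4 (zz), so IV-1 is Zz.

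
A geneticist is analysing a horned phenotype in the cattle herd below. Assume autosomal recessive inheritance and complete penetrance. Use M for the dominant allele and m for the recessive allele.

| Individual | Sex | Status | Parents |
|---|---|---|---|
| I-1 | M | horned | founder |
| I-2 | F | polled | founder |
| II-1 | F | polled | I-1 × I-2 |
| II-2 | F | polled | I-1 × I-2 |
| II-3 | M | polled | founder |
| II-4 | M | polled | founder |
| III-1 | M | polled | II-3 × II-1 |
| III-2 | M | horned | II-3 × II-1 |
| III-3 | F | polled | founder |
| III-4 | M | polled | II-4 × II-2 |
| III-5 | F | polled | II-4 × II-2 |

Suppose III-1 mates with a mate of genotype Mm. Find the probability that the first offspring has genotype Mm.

II-3 is polled so carries M and passed m to III-2 (mm), so II-3 is Mm.
II-1 is polled so carries M and received m from I-1 (mm), so II-1 is Mm.
III-1 is a polled offspring of II-3 (Mm) × II-1 (Mm), whose cross gives 1/4 MM : 1/2 Mm : 1/4 mm; conditioning on being polled, III-1 is MM with probability 1/3, Mm with probability 2/3.
Summing over parental genotype combinations, P(offspring has genotype Mm) = 1/3·1/2 + 2/3·1/2 = 1/2.

1/2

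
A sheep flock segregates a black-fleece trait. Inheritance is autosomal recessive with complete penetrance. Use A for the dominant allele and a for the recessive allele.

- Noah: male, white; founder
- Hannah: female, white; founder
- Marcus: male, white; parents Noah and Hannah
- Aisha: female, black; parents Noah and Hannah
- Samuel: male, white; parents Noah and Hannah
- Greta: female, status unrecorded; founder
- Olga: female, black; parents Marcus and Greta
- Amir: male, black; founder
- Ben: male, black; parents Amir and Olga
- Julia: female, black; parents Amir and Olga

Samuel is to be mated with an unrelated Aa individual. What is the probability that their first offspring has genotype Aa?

1/2

Noah is white so carries A and passed a to Aisha (aa), so Noah is Aa.
Hannah is white so carries A and passed a to Aisha (aa), so Hannah is Aa.
Samuel is a white offspring of Noah (Aa) × Hannah (Aa), whose cross gives 1/4 AA : 1/2 Aa : 1/4 aa; conditioning on being white, Samuel is AA with probability 1/3, Aa with probability 2/3.
Summing over parental genotype combinations, P(offspring has genotype Aa) = 1/3·1/2 + 2/3·1/2 = 1/2.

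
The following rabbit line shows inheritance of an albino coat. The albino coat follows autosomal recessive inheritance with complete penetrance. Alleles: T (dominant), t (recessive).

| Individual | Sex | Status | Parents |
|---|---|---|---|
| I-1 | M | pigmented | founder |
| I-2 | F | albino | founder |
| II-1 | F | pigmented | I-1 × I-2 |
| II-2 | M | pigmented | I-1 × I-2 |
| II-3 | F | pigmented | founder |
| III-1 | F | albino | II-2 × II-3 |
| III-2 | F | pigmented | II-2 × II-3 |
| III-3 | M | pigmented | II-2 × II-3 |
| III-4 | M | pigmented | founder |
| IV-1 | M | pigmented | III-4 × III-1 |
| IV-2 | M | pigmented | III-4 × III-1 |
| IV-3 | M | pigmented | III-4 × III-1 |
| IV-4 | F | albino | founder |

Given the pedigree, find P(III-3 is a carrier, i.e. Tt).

2/3

II-2 is pigmented so carries T and received t from I-2 (tt), so II-2 is Tt.
II-3 is pigmented so carries T and passed t to III-1 (tt), so II-3 is Tt.
Their cross gives offspring ratios 1/4 TT : 1/2 Tt : 1/4 tt. Conditioning on III-3 being pigmented, P(Tt) = 1/2 / 3/4 = 2/3.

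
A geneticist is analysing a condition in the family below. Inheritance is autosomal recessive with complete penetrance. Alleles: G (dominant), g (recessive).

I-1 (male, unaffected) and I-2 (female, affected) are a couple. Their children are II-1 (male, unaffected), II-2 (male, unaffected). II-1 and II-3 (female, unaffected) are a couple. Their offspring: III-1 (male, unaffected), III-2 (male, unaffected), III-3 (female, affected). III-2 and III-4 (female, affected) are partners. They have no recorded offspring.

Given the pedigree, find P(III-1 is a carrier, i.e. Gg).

II-1 is unaffected so carries G and received g from I-2 (gg), so II-1 is Gg.
II-3 is unaffected so carries G and passed g to III-3 (gg), so II-3 is Gg.
Their cross gives offspring ratios 1/4 GG : 1/2 Gg : 1/4 gg. Conditioning on III-1 being unaffected, P(Gg) = 1/2 / 3/4 = 2/3.

2/3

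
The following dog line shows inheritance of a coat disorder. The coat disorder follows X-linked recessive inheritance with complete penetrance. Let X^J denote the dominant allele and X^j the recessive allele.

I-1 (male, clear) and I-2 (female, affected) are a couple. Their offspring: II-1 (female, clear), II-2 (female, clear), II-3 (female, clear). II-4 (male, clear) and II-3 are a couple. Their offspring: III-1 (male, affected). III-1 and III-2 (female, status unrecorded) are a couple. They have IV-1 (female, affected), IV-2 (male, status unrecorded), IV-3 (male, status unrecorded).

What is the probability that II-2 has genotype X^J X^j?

1

II-2 is clear so carries J and received j from I-2 (X^j X^j), so II-2 is X^J X^j, giving P(X^J X^j) = 1.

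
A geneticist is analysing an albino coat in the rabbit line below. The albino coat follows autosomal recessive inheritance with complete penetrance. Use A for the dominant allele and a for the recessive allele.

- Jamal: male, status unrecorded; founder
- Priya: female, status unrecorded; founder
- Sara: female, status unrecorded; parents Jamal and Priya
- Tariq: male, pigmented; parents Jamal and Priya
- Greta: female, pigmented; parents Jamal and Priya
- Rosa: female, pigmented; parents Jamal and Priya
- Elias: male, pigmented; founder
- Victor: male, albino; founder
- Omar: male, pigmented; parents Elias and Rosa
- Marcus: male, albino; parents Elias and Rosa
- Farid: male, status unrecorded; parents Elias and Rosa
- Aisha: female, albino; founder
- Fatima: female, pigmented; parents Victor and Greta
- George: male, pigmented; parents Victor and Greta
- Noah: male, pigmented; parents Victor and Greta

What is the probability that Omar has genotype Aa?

Elias is pigmented so carries A and passed a to Marcus (aa), so Elias is Aa.
Rosa is pigmented so carries A and passed a to Marcus (aa), so Rosa is Aa.
Their cross gives offspring ratios 1/4 AA : 1/2 Aa : 1/4 aa. Conditioning on Omar being pigmented, P(Aa) = 1/2 / 3/4 = 2/3.

2/3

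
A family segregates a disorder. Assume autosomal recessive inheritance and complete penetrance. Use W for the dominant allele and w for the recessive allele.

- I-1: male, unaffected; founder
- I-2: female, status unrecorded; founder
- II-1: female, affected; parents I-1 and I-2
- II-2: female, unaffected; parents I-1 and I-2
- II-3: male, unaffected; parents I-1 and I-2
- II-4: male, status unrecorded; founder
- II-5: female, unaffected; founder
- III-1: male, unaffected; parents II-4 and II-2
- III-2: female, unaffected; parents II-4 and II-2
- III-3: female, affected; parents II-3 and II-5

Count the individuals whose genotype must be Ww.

Obligate heterozygotes: I-1 is unaffected so carries W and passed w to II-1 (ww), so I-1 is Ww; II-3 is unaffected so carries W and passed w to III-3 (ww), so II-3 is Ww; II-5 is unaffected so carries W and passed w to III-3 (ww), so II-5 is Ww.
Every other individual is either homozygous by phenotype or has at least one consistent homozygous assignment, so the count is 3.

3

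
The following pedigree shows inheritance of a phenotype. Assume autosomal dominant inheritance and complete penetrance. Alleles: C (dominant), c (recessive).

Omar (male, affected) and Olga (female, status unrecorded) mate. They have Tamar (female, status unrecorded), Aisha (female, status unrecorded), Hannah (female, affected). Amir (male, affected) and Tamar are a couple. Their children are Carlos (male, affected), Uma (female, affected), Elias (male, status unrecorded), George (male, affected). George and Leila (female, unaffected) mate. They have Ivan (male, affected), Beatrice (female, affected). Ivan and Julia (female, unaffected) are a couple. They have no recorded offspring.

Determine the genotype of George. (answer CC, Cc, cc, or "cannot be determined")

cannot be determined

George's phenotype allows CC or Cc, and no parent or child forces a single allele at both positions; consistent genotype assignments exist with George as CC or Cc.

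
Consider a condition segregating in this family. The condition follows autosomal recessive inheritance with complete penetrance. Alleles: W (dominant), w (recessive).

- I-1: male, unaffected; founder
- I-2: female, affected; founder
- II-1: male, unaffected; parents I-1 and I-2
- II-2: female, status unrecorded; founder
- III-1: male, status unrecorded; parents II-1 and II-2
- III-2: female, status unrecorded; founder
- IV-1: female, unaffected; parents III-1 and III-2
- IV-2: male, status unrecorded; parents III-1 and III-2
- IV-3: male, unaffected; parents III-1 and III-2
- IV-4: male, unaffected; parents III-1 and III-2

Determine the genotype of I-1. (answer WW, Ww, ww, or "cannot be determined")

I-1's phenotype allows WW or Ww, and no parent or child forces a single allele at both positions; consistent genotype assignments exist with I-1 as WW or Ww.

cannot be determined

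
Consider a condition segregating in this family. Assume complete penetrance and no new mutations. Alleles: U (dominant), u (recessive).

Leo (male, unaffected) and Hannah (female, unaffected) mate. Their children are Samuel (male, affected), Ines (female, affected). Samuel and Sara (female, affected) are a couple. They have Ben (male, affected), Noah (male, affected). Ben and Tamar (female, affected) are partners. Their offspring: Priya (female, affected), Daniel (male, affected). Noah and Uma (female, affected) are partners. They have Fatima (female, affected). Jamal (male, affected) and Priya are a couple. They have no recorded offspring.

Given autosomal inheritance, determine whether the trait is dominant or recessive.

recessive

Leo and Hannah are both unaffected yet have an affected child Samuel. Under dominance, an affected child requires at least one affected parent, so the trait cannot be dominant.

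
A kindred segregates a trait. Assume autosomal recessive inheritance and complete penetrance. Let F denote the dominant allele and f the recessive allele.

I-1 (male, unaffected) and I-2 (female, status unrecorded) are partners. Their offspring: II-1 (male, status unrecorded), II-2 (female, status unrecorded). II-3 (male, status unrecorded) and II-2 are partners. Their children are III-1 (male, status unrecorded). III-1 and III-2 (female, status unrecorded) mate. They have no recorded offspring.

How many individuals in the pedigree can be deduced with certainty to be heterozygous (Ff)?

0

No individual's genotype is forced to Ff by the pedigree, so the count is 0.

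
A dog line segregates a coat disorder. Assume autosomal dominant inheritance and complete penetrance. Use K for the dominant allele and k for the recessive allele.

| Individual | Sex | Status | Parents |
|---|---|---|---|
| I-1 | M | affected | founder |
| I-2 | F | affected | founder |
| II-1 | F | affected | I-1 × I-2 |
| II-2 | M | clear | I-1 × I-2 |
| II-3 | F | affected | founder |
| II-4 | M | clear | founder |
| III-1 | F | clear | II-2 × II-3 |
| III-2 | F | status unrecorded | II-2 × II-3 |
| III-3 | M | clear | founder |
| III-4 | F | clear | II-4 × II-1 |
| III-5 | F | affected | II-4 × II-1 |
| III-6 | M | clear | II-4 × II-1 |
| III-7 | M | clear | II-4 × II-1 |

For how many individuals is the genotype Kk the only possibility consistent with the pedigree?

Obligate heterozygotes: I-1 is affected so carries K and passed k to II-2 (kk), so I-1 is Kk; I-2 is affected so carries K and passed k to II-2 (kk), so I-2 is Kk; II-1 is affected so carries K and passed k to III-4 (kk), so II-1 is Kk; II-3 is affected so carries K and passed k to III-1 (kk), so II-3 is Kk; III-5 is affected so carries K and received k from II-4 (kk), so III-5 is Kk.
Every other individual is either homozygous by phenotype or has at least one consistent homozygous assignment, so the count is 5.

5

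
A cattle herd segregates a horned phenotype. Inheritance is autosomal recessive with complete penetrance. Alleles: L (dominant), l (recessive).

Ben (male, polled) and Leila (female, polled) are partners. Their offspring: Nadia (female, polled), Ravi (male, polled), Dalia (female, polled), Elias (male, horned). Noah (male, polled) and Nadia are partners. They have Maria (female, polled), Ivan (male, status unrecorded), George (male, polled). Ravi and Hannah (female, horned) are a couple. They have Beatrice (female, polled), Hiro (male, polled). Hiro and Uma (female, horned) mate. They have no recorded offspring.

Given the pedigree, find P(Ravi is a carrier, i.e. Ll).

Ben is polled so carries L and passed l to Elias (ll), so Ben is Ll.
Leila is polled so carries L and passed l to Elias (ll), so Leila is Ll.
Their cross gives offspring ratios 1/4 LL : 1/2 Ll : 1/4 ll. Conditioning on Ravi being polled, P(Ll) = 1/2 / 3/4 = 2/3 before taking Ravi's own offspring into account.
Hannah is horned, so Hannah is ll.
Now use Ravi's offspring. Probability of each recorded status — polled daughter Beatrice: 1/2 if Ravi is Ll, 1 if LL; polled son Hiro: 1/2 if Ravi is Ll, 1 if LL.
Bayes: P(Ll) = 2/3·1/4 / (2/3·1/4 + 1/3·1) = 1/3.

1/3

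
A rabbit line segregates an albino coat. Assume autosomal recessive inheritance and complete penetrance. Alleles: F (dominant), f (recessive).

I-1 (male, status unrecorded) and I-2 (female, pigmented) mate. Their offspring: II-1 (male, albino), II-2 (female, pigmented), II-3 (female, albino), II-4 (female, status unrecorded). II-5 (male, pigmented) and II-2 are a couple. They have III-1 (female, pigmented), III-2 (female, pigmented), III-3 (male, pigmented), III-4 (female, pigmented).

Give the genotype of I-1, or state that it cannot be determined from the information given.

cannot be determined

I-1's phenotype is unrecorded, and no parent or child forces a single allele at both positions; consistent genotype assignments exist with I-1 as Ff or ff.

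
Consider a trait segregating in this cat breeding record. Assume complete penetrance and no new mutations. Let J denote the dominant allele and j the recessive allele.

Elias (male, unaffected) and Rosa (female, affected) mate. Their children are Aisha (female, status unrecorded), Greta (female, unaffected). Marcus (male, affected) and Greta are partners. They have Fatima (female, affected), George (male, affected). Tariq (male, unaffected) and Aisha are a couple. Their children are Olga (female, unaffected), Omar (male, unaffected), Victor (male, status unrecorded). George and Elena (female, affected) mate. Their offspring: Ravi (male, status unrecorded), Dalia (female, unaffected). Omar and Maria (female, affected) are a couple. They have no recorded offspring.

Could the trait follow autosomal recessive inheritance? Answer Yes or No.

No

Under autosomal recessive, Dalia (unaffected, female) cannot arise from George (affected) × Elena (affected).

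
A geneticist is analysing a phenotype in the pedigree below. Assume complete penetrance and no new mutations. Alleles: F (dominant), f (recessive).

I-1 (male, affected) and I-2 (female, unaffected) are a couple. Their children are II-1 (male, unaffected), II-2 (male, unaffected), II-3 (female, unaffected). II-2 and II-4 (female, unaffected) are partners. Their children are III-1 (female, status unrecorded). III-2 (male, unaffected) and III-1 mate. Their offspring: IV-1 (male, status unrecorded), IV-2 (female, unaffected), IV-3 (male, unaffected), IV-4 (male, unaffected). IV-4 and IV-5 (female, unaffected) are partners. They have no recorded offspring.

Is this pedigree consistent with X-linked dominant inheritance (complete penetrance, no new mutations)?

Under X-linked dominant, II-3 (unaffected, female) cannot arise from I-1 (affected) × I-2 (unaffected).

No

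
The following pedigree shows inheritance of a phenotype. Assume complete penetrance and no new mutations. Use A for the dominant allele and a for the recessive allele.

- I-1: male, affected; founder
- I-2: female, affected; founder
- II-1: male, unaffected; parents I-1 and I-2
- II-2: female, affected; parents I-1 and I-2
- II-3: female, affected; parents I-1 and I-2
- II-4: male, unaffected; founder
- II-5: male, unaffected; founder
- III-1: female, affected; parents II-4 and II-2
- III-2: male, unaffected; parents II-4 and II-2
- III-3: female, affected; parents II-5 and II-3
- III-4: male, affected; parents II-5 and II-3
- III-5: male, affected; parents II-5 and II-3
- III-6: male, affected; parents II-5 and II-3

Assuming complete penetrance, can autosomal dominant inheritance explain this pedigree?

Yes

A consistent assignment under autosomal dominant exists: I-1 Aa, I-2 Aa, II-1 aa, II-2 Aa, II-3 AA, II-4 aa, II-5 aa, III-1 Aa, III-2 aa, III-3 Aa, III-4 Aa, III-5 Aa, III-6 Aa.
In this assignment every recorded phenotype matches its genotype and every non-founder's genotype is obtainable from its parents' genotypes, so the pedigree is consistent.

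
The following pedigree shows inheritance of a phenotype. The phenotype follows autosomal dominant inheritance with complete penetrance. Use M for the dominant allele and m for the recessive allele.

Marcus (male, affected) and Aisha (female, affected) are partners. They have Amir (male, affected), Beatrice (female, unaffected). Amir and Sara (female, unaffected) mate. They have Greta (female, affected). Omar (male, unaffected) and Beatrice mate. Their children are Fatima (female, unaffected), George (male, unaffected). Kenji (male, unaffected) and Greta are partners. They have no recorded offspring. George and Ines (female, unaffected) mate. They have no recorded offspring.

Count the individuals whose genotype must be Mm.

3

Obligate heterozygotes: Marcus is affected so carries M and passed m to Beatrice (mm), so Marcus is Mm; Aisha is affected so carries M and passed m to Beatrice (mm), so Aisha is Mm; Greta is affected so carries M and received m from Sara (mm), so Greta is Mm.
Every other individual is either homozygous by phenotype or has at least one consistent homozygous assignment, so the count is 3.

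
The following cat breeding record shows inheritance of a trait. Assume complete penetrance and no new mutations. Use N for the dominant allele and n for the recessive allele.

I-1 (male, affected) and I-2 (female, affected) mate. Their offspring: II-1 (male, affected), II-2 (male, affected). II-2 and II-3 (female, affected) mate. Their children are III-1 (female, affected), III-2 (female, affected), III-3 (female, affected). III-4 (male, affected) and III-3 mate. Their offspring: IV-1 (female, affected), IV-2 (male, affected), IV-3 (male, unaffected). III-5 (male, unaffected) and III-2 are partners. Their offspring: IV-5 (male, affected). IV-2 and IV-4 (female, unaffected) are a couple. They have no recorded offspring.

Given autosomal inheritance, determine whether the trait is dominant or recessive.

dominant

III-4 and III-3 are both affected yet have an unaffected child IV-3. Under a recessive model two affected parents are homozygous and every child would be affected, so the trait cannot be recessive.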